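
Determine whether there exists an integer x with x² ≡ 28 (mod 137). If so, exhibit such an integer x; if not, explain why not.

Take x = 24. Then 24² = 576 = 4·137 + 28, so 24² ≡ 28 (mod 137).

x = 24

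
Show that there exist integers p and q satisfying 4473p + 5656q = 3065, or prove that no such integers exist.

No such integers exist.

Both 4473 and 5656 are divisible by gcd(4473, 5656) = 7, hence so is any combination 4473p + 5656q.
But 3065 is not a multiple of 7 (it leaves remainder 6).
Therefore 4473p + 5656q = 3065 has no solution in integers.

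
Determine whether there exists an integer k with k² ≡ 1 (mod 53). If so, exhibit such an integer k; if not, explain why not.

k = 52

Take k = 52. Then 52² = 2704 = 51·53 + 1, so 52² ≡ 1 (mod 53).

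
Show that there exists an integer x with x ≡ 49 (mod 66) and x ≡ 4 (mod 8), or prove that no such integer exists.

Reduce both congruences modulo 2, which divides 66 and 8: they say x ≡ 49 (mod 2) and x ≡ 4 (mod 2).
However 49 ≡ 1 and 4 ≡ 0 (mod 2), and 1 ≠ 0.
Therefore no such x exists.

No, no such integer exists.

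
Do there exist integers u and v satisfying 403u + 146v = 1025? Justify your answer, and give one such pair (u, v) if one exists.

u = 75, v = -200

Since gcd(403, 146) = 1, every integer is an integer combination of 403 and 146.
Euclidean algorithm: 403 = 2·146 + 111, 146 = 1·111 + 35, 111 = 3·35 + 6, 35 = 5·6 + 5, 6 = 1·5 + 1, 5 = 5·1 + 0.
Back-substituting, 1 = 6 − 1·5 = 6 − (35 − 5·6) = −35 + 6·6 = −35 + 6·(111 − 3·35) = 6·111 − 19·35 = 6·111 − 19·(146 − 1·111) = −19·146 + 25·111 = −19·146 + 25·(403 − 2·146) = 25·403 − 69·146; that is, 403·25 + 146·(-69) = 1.
Times 1025: 403·25625 + 146·(-70725) = 1025, so (25625, -70725) solves it.
Subtracting 175·146 from u and adding 175·403 to v gives the tidier solution (75, -200).
Check: 403·75 + 146·(-200) = 30225 − 29200 = 1025. ✓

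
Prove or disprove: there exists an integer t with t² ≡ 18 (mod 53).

Apply Euler's criterion with the prime 53: 18 is a quadratic residue iff 18^26 ≡ 1 (mod 53), and a non-residue iff it is ≡ −1.
Repeated squaring mod 53: 18^2 = 324 ≡ 6; 18^4 ≡ 6² = 36 ≡ 36; 18^8 ≡ 36² = 1296 ≡ 24; 18^16 ≡ 24² = 576 ≡ 46.
Since 26 = 16 + 8 + 2, 18^26 ≡ 46 · 24 · 6; multiplying out mod 53: 46·24 = 1104 ≡ 44, then 44·6 = 264 ≡ 52. Thus 18^26 ≡ 52 ≡ −1 (mod 53).
By Euler's criterion 18 is a quadratic non-residue mod 53: no t satisfies t² ≡ 18 (mod 53).

There is no such integer.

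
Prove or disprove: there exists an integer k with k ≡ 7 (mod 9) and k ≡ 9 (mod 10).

k = 79

Since 9 and 10 share no common factor, CRT says the pair of congruences has a solution (unique mod 90).
Any solution of the first congruence is k = 7 + 9t; substituting into the second, 9t ≡ 9 − 7 ≡ 2 (mod 10).
To invert 9 modulo 10: 10 = 1·9 + 1, 9 = 9·1 + 0, and unwinding, 1 = 10 − 1·9. Thus 9⁻¹ ≡ -1 ≡ 9 (mod 10).
Therefore t ≡ 9·2 = 18 ≡ 8 (mod 10).
With t = 8: k = 7 + 9·8 = 79.
Verify: 79 = 8·9 + 7 and 79 = 7·10 + 9. ✓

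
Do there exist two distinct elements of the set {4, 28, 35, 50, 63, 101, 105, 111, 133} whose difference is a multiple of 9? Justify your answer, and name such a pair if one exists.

There is no such pair.

Residues mod 9: 4↦4, 28↦1, 35↦8, 50↦5, 63↦0, 101↦2, 105↦6, 111↦3, 133↦7.
These 9 residues are pairwise different, hence no difference of two elements is divisible by 9.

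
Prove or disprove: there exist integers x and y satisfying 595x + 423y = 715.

Since gcd(595, 423) = 1, every integer is an integer combination of 595 and 423.
Run the Euclidean algorithm on 595 and 423: 595 = 1·423 + 172, 423 = 2·172 + 79, 172 = 2·79 + 14, 79 = 5·14 + 9, 14 = 1·9 + 5, 9 = 1·5 + 4, 5 = 1·4 + 1, 4 = 4·1 + 0.
Unwinding: 1 = 5 − 1·4 = 5 − (9 − 1·5) = −9 + 2·5 = −9 + 2·(14 − 1·9) = 2·14 − 3·9 = 2·14 − 3·(79 − 5·14) = −3·79 + 17·14 = −3·79 + 17·(172 − 2·79) = 17·172 − 37·79 = 17·172 − 37·(423 − 2·172) = −37·423 + 91·172 = −37·423 + 91·(595 − 1·423) = 91·595 − 128·423, i.e. 595·91 + 423·(-128) = 1.
Times 715: 595·65065 + 423·(-91520) = 715, so (65065, -91520) solves it.
Subtracting 153·423 from x and adding 153·595 to y gives the tidier solution (346, -485).
Indeed 595·346 + 423·(-485) = 205870 − 205155 = 715.

x = 346, y = -485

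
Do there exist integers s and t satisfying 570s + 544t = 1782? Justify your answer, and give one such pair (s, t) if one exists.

s = 215, t = -222

Every value of 570s + 544t is a multiple of gcd(570, 544) = 2; since 2 ∣ 1782, solutions exist.
Dividing through by 2 reduces the equation to 285s + 272t = 891.
Run the Euclidean algorithm on 285 and 272: 285 = 1·272 + 13, 272 = 20·13 + 12, 13 = 1·12 + 1, 12 = 12·1 + 0.
Back-substituting, 1 = 13 − 1·12 = 13 − (272 − 20·13) = −272 + 21·13 = −272 + 21·(285 − 1·272) = 21·285 − 22·272; that is, 285·21 + 272·(-22) = 1.
Times 891: 285·18711 + 272·(-19602) = 891, so (18711, -19602) solves it.
Subtracting 68·272 from s and adding 68·285 to t gives the tidier solution (215, -222).
Indeed 570·215 + 544·(-222) = 122550 − 120768 = 1782.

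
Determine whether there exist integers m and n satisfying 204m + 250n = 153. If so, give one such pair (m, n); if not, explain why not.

Any value of 204m + 250n is a multiple of gcd(204, 250) = 2.
But 153 is not a multiple of 2 (it leaves remainder 1).
Therefore 204m + 250n = 153 has no solution in integers.

No such integers exist.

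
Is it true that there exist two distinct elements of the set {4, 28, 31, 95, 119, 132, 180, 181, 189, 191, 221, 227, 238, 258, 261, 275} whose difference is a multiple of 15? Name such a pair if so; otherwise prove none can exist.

28 mod 15 = 13 and 238 mod 15 = 13, so 238 − 28 = 210 = 14·15.

The pair (28, 238) works.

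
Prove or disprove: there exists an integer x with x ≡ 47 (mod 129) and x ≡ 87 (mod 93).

No, no such integer exists.

Both moduli are multiples of 3 = gcd(129, 93), so any solution would satisfy x ≡ 47 and x ≡ 87 modulo 3 simultaneously.
These are incompatible: 47 − 87 = -40 is not divisible by 3.
So no integer satisfies both congruences.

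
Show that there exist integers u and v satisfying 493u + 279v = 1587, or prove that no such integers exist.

u = 246, v = -429

Since gcd(493, 279) = 1, every integer is an integer combination of 493 and 279.
Run the Euclidean algorithm on 493 and 279: 493 = 1·279 + 214, 279 = 1·214 + 65, 214 = 3·65 + 19, 65 = 3·19 + 8, 19 = 2·8 + 3, 8 = 2·3 + 2, 3 = 1·2 + 1, 2 = 2·1 + 0.
Back-substituting, 1 = 3 − 1·2 = 3 − (8 − 2·3) = −8 + 3·3 = −8 + 3·(19 − 2·8) = 3·19 − 7·8 = 3·19 − 7·(65 − 3·19) = −7·65 + 24·19 = −7·65 + 24·(214 − 3·65) = 24·214 − 79·65 = 24·214 − 79·(279 − 1·214) = −79·279 + 103·214 = −79·279 + 103·(493 − 1·279) = 103·493 − 182·279; that is, 493·103 + 279·(-182) = 1.
Times 1587: 493·163461 + 279·(-288834) = 1587, so (163461, -288834) solves it.
The general solution is u = 163461 + 279k, v = -288834 − 493k; taking k = -585 gives the smaller pair u = 246, v = -429.
Check: 493·246 + 279·(-429) = 121278 − 119691 = 1587. ✓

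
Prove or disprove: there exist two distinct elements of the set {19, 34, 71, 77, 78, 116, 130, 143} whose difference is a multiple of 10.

There is no such pair.

Two integers differ by a multiple of 10 exactly when they have the same residue mod 10. The residues are 19↦9, 34↦4, 71↦1, 77↦7, 78↦8, 116↦6, 130↦0, 143↦3.
All 8 residues are distinct, so no two elements differ by a multiple of 10.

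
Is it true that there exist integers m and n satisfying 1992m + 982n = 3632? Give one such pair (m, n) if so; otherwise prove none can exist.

m = 270, n = -544

gcd(1992, 982) = 2, and 2 divides 3632, so integer solutions exist.
Dividing through by 2 reduces the equation to 996m + 491n = 1816.
Dividing repeatedly: 996 = 2·491 + 14, 491 = 35·14 + 1, 14 = 14·1 + 0.
Working back up the chain: 1 = 491 − 35·14 = 491 − 35·(996 − 2·491) = −35·996 + 71·491. So 996·(-35) + 491·71 = 1.
Scaling by 1816 gives the particular solution (m, n) = (-63560, 128936).
Adding 130·491 to m and subtracting 130·996 from n gives the tidier solution (270, -544).
Indeed 1992·270 + 982·(-544) = 537840 − 534208 = 3632.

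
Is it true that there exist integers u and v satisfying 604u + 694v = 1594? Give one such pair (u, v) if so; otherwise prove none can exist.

Every value of 604u + 694v is a multiple of gcd(604, 694) = 2; since 2 ∣ 1594, solutions exist.
Dividing through by 2 reduces the equation to 302u + 347v = 797.
Dividing repeatedly: 347 = 1·302 + 45, 302 = 6·45 + 32, 45 = 1·32 + 13, 32 = 2·13 + 6, 13 = 2·6 + 1, 6 = 6·1 + 0.
Working back up the chain: 1 = 13 − 2·6 = 13 − 2·(32 − 2·13) = −2·32 + 5·13 = −2·32 + 5·(45 − 1·32) = 5·45 − 7·32 = 5·45 − 7·(302 − 6·45) = −7·302 + 47·45 = −7·302 + 47·(347 − 1·302) = 47·347 − 54·302. So 302·(-54) + 347·47 = 1.
Times 797: 302·(-43038) + 347·37459 = 797, so (-43038, 37459) solves it.
Shifting by a multiple of (347, −302) keeps it a solution: u = -43038 + 125·347 = 337, v = 37459 − 125·302 = -291.
Indeed 604·337 + 694·(-291) = 203548 − 201954 = 1594.

u = 337, v = -291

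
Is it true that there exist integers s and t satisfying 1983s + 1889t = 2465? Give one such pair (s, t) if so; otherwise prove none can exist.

1983 and 1889 are coprime, so 1983s + 1889t ranges over all of ℤ.
Run the Euclidean algorithm on 1983 and 1889: 1983 = 1·1889 + 94, 1889 = 20·94 + 9, 94 = 10·9 + 4, 9 = 2·4 + 1, 4 = 4·1 + 0.
Unwinding: 1 = 9 − 2·4 = 9 − 2·(94 − 10·9) = −2·94 + 21·9 = −2·94 + 21·(1889 − 20·94) = 21·1889 − 422·94 = 21·1889 − 422·(1983 − 1·1889) = −422·1983 + 443·1889, i.e. 1983·(-422) + 1889·443 = 1.
Scaling by 2465 gives the particular solution (s, t) = (-1040230, 1091995).
The general solution is s = -1040230 + 1889k, t = 1091995 − 1983k; taking k = 551 gives the smaller pair s = 609, t = -638.
Check: 1983·609 + 1889·(-638) = 1207647 − 1205182 = 2465. ✓

s = 609, t = -638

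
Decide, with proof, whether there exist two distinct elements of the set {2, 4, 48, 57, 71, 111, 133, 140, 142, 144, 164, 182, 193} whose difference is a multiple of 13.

Two integers differ by a multiple of 13 exactly when they have the same residue mod 13. The residues are 2↦2, 4↦4, 48↦9, 57↦5, 71↦6, 111↦7, 133↦3, 140↦10, 142↦12, 144↦1, 164↦8, 182↦0, 193↦11.
All 13 residues are distinct, so no two elements differ by a multiple of 13.

No such pair exists.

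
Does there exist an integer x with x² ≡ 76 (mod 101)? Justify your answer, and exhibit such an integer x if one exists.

x = 51

Take x = 51. Then 51² = 2601 = 25·101 + 76, so 51² ≡ 76 (mod 101).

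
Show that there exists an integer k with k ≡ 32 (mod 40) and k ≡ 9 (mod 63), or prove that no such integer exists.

k = 72

Since 40 and 63 share no common factor, CRT says the pair of congruences has a solution (unique mod 2520).
Write k = 32 + 40t and require 32 + 40t ≡ 9 (mod 63), i.e. 40t ≡ 40 (mod 63).
To invert 40 modulo 63: 63 = 1·40 + 23, 40 = 1·23 + 17, 23 = 1·17 + 6, 17 = 2·6 + 5, 6 = 1·5 + 1, 5 = 5·1 + 0, and unwinding, 1 = 6 − 1·5 = 6 − (17 − 2·6) = −17 + 3·6 = −17 + 3·(23 − 1·17) = 3·23 − 4·17 = 3·23 − 4·(40 − 1·23) = −4·40 + 7·23 = −4·40 + 7·(63 − 1·40) = 7·63 − 11·40. Thus 40⁻¹ ≡ -11 ≡ 52 (mod 63).
Multiplying by 52: t ≡ 52·40 = 2080 ≡ 1 (mod 63).
With t = 1: k = 32 + 40·1 = 72.
Indeed 72 ≡ 32 (mod 40) and 72 ≡ 9 (mod 63).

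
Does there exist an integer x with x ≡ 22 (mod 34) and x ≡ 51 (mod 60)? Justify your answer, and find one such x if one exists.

gcd(34, 60) = 2. If x ≡ 22 (mod 34) and x ≡ 51 (mod 60), then x ≡ 22 (mod 2) and x ≡ 51 (mod 2).
However 22 ≡ 0 and 51 ≡ 1 (mod 2), and 0 ≠ 1.
Therefore no such x exists.

There is no such integer.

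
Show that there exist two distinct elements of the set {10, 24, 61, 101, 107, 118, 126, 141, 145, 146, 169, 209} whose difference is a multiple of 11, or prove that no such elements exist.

Yes: 24 and 101.

Both 24 and 101 leave remainder 2 on division by 11; their difference 77 = 7·11 is a multiple of 11.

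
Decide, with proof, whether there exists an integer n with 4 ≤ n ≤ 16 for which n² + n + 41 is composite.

The values for n = 4, 5, …, 16 are 61, 71, 83, 97, 113, 131, 151, 173, 197, 223, 251, 281, 313, and each of these is prime.
So no value in the range makes the expression composite.

No, no such integer n in that range exists.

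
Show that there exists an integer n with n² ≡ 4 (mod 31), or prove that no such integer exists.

Take n = 2. Then 2² = 4, and since 0 ≤ 4 < 31 this is already reduced: 2² ≡ 4 (mod 31).

n = 2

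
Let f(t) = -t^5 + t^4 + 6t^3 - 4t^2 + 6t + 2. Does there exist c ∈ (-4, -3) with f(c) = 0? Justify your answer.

The endpoint values f(-4) = 810 and f(-3) = 110 are both positive. Claim: f(t) > 0 for every t in (-4, -3).
Substitute t = -3 − u, where 0 < u < 1 on the interval. Expanding, f(-3 − u) = u^5 + 16u^4 + 96u^3 + 266u^2 + 321u + 110.
The nonzero coefficients here are all positive, so for u > 0 every term is positive (or zero), and the constant term 110 is strictly positive.
So f is strictly positive on (-4, -3); no root exists in the interval.

f has no root in that interval.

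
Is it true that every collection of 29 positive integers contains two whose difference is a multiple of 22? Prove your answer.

Partition the integers by their residue mod 22; there are 22 classes.
With 29 integers and only 22 classes, the pigeonhole principle forces two of them, say a and b, into the same class.
Then a ≡ b (mod 22), i.e. 22 ∣ (a − b).

Yes.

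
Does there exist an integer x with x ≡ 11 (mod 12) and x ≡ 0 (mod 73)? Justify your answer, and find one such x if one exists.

Since 12 and 73 share no common factor, CRT says the pair of congruences has a solution (unique mod 876).
Any solution of the first congruence is x = 11 + 12t; substituting into the second, 12t ≡ 0 − 11 ≡ 62 (mod 73).
To invert 12 modulo 73: 73 = 6·12 + 1, 12 = 12·1 + 0, and unwinding, 1 = 73 − 6·12. Thus 12⁻¹ ≡ -6 ≡ 67 (mod 73).
Multiplying by 67: t ≡ 67·62 = 4154 ≡ 66 (mod 73).
Taking t = 66 gives x = 11 + 12·66 = 803.
Indeed 803 ≡ 11 (mod 12) and 803 ≡ 0 (mod 73).

x = 803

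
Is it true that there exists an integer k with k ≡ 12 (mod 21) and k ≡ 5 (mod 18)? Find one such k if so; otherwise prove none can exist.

Both moduli are multiples of 3 = gcd(21, 18), so any solution would satisfy k ≡ 12 and k ≡ 5 modulo 3 simultaneously.
These are incompatible: 12 − 5 = 7 is not divisible by 3.
So no integer satisfies both congruences.

No such integer exists.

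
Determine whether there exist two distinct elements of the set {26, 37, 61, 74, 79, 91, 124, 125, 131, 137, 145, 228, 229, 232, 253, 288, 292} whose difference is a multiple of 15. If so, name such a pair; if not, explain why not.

Reduce each element mod 15: 26↦11, 37↦7, 61↦1, 74↦14, 79↦4, 91↦1, 124↦4, 125↦5, 131↦11, 137↦2, 145↦10, 228↦3, 229↦4, 232↦7, 253↦13, 288↦3, 292↦7. The residue 11 repeats (at 26 and 131), and 131 − 26 = 105 = 7·15.

The pair (26, 131) works.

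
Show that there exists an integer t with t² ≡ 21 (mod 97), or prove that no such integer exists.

There is no such integer.

97 is prime, so by Euler's criterion 21 is a square mod 97 iff 21^((97−1)/2) = 21^48 ≡ 1 (mod 97).
Squaring successively (mod 97): 21^2 = 441 ≡ 53; 21^4 ≡ 53² = 2809 ≡ 93; 21^8 ≡ 93² = 8649 ≡ 16; 21^16 ≡ 16² = 256 ≡ 62; 21^32 ≡ 62² = 3844 ≡ 61.
Since 48 = 32 + 16, 21^48 ≡ 61 · 62; multiplying out mod 97: 61·62 = 3782 ≡ 96. Thus 21^48 ≡ 96 ≡ −1 (mod 97).
By Euler's criterion 21 is a quadratic non-residue mod 97: no t satisfies t² ≡ 21 (mod 97).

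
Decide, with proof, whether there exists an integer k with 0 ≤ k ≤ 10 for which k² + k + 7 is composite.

k = 6

At k = 6: 6² + 6 + 7 = 49 = 7·7, which is composite.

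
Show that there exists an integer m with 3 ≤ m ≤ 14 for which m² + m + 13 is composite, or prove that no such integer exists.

m = 10

At m = 10: 10² + 10 + 13 = 123 = 3·41, which is composite.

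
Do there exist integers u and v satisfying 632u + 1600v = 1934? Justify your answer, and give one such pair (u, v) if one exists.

Any value of 632u + 1600v is a multiple of gcd(632, 1600) = 8.
However 1934 leaves remainder 6 on division by 8.
Therefore 632u + 1600v = 1934 has no solution in integers.

No such integers exist.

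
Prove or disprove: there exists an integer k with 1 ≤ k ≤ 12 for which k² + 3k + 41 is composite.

At k = 5: 5² + 3·5 + 41 = 81 = 3·27, which is composite.

k = 5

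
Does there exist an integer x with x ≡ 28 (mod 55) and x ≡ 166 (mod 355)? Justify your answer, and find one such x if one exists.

Reduce both congruences modulo 5, which divides 55 and 355: they say x ≡ 28 (mod 5) and x ≡ 166 (mod 5).
These are incompatible: 28 − 166 = -138 is not divisible by 5.
Therefore no such x exists.

There is no such integer.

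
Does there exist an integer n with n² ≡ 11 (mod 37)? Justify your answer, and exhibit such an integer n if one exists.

Take n = 23. Then 23² = 529 = 14·37 + 11, so 23² ≡ 11 (mod 37).

n = 23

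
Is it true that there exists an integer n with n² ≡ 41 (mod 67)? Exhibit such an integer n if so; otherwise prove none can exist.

No such integer exists.

Apply Euler's criterion with the prime 67: 41 is a quadratic residue iff 41^33 ≡ 1 (mod 67), and a non-residue iff it is ≡ −1.
Squaring successively (mod 67): 41^2 = 1681 ≡ 6; 41^4 ≡ 6² = 36 ≡ 36; 41^8 ≡ 36² = 1296 ≡ 23; 41^16 ≡ 23² = 529 ≡ 60; 41^32 ≡ 60² = 3600 ≡ 49.
Since 33 = 32 + 1, 41^33 ≡ 49 · 41; multiplying out mod 67: 49·41 = 2009 ≡ 66. Thus 41^33 ≡ 66 ≡ −1 (mod 67).
By Euler's criterion 41 is a quadratic non-residue mod 67: no n satisfies n² ≡ 41 (mod 67).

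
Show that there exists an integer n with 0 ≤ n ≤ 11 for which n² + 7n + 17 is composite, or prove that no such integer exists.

n = 7

At n = 7: 7² + 7·7 + 17 = 115 = 5·23, which is composite.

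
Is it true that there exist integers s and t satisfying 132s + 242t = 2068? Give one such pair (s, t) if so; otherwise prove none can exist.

gcd(132, 242) = 22, and 22 divides 2068, so integer solutions exist.
Dividing through by 22 reduces the equation to 6s + 11t = 94.
Run the Euclidean algorithm on 11 and 6: 11 = 1·6 + 5, 6 = 1·5 + 1, 5 = 5·1 + 0.
Back-substituting, 1 = 6 − 1·5 = 6 − (11 − 1·6) = −11 + 2·6; that is, 6·2 + 11·(-1) = 1.
Scaling by 94 gives the particular solution (s, t) = (188, -94).
Shifting by a multiple of (11, −6) keeps it a solution: s = 188 − 17·11 = 1, t = -94 + 17·6 = 8.
Indeed 132·1 + 242·8 = 132 + 1936 = 2068.

s = 1, t = 8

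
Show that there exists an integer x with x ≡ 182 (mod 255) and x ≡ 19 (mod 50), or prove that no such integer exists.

Reduce both congruences modulo 5, which divides 255 and 50: they say x ≡ 182 (mod 5) and x ≡ 19 (mod 5).
These are incompatible: 182 − 19 = 163 is not divisible by 5.
Hence the system has no solution.

There is no such integer.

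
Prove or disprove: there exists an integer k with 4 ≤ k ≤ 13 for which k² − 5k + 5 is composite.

k = 10

At k = 10: 10² − 5·10 + 5 = 55 = 5·11, which is composite.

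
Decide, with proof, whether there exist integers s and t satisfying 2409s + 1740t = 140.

No, no such integers exist.

Both 2409 and 1740 are divisible by gcd(2409, 1740) = 3, hence so is any combination 2409s + 1740t.
However 140 leaves remainder 2 on division by 3.
Hence no integers s, t satisfy the equation.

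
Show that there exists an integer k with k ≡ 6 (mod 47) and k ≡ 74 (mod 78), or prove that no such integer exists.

gcd(47, 78) = 1, so the Chinese Remainder Theorem guarantees exactly one residue class mod 3666 satisfying both.
Write k = 6 + 47t and require 6 + 47t ≡ 74 (mod 78), i.e. 47t ≡ 68 (mod 78).
Note 47·5 = 235 ≡ 1 (mod 78) (as 235 − 1 = 3·78), so 47⁻¹ ≡ 5.
Therefore t ≡ 5·68 = 340 ≡ 28 (mod 78).
With t = 28: k = 6 + 47·28 = 1322.
Verify: 1322 = 28·47 + 6 and 1322 = 16·78 + 74. ✓

k = 1322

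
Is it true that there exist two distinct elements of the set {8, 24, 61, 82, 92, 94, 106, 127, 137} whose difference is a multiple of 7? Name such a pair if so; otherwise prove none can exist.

Reduce each element mod 7: 8↦1, 24↦3, 61↦5, 82↦5, 92↦1, 94↦3, 106↦1, 127↦1, 137↦4. The residue 1 repeats (at 8 and 92), and 92 − 8 = 84 = 12·7.

The pair (8, 92) works.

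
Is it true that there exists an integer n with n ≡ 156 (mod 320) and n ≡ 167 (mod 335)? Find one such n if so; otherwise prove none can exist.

No such integer exists.

Reduce both congruences modulo 5, which divides 320 and 335: they say n ≡ 156 (mod 5) and n ≡ 167 (mod 5).
However 156 ≡ 1 and 167 ≡ 2 (mod 5), and 1 ≠ 2.
Therefore no such n exists.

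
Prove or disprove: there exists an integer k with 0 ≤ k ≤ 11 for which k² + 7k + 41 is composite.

k = 4

At k = 4: 4² + 7·4 + 41 = 85 = 5·17, which is composite.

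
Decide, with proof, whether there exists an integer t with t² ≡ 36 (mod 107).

Take t = 6. Then 6² = 36, and since 0 ≤ 36 < 107 this is already reduced: 6² ≡ 36 (mod 107).

t = 6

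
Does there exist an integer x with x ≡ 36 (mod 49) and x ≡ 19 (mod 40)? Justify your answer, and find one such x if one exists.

x = 379

The moduli 49 and 40 are coprime, so by the Chinese Remainder Theorem a unique solution modulo 1960 exists.
Any solution of the first congruence is x = 36 + 49t; substituting into the second, 49t ≡ 19 − 36 ≡ 23 (mod 40).
49 ≡ 9 (mod 40), so this reads 9t ≡ 23 (mod 40). Since 9·9 = 81 = 2·40 + 1, the inverse of 9 mod 40 is 9.
Therefore t ≡ 9·23 = 207 ≡ 7 (mod 40).
With t = 7: x = 36 + 49·7 = 379.
Verify: 379 = 7·49 + 36 and 379 = 9·40 + 19. ✓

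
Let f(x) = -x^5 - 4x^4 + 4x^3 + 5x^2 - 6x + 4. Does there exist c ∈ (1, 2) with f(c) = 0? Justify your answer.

f(1) = 2 and f(2) = -52, which have opposite signs.
f is continuous everywhere (it is a polynomial), in particular on [1, 2].
By the Intermediate Value Theorem f must vanish at some point of (1, 2).

Such a root exists.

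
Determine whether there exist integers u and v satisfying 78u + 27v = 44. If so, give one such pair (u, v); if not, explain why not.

No such integers exist.

gcd(78, 27) = 3, so every integer of the form 78u + 27v is a multiple of 3.
But 44 is not a multiple of 3 (it leaves remainder 2).
Therefore 78u + 27v = 44 has no solution in integers.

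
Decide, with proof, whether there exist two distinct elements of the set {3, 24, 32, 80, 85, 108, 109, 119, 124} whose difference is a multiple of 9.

There is no such pair.

Residues mod 9: 3↦3, 24↦6, 32↦5, 80↦8, 85↦4, 108↦0, 109↦1, 119↦2, 124↦7.
All 9 residues are distinct, so no two elements differ by a multiple of 9.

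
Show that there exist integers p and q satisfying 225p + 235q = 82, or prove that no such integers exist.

No, no such integers exist.

gcd(225, 235) = 5, so every integer of the form 225p + 235q is a multiple of 5.
But 82 = 5·16 + 2, so 5 ∤ 82.
Therefore 225p + 235q = 82 has no solution in integers.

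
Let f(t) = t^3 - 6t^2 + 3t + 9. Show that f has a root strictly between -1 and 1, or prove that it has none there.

Yes, f has a root in the interval.

f(-1) = -1 and f(1) = 7, which have opposite signs.
f is continuous everywhere (it is a polynomial), in particular on [-1, 1].
By the Intermediate Value Theorem f must vanish at some point of (-1, 1).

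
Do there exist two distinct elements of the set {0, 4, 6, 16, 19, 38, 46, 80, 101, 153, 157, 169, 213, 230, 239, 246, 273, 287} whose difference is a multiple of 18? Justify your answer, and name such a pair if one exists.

Residues mod 18: 0↦0, 4↦4, 6↦6, 16↦16, 19↦1, 38↦2, 46↦10, 80↦8, 101↦11, 153↦9, 157↦13, 169↦7, 213↦15, 230↦14, 239↦5, 246↦12, 273↦3, 287↦17.
These 18 residues are pairwise different, hence no difference of two elements is divisible by 18.

No such pair exists.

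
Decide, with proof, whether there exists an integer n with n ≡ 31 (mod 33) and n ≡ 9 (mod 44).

Here gcd(33, 44) = 11, and both 31 and 9 leave remainder 9 mod 11, so the system is consistent.
List candidates n ≡ 31 (mod 33): 31, 64, 97. Modulo 44 these are 31, 20, 9; 97 gives 9 as required.
Check: 97 mod 33 = 31, 97 mod 44 = 9. ✓

n = 97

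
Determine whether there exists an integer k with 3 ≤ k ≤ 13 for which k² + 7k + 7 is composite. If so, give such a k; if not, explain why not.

At k = 10: 10² + 7·10 + 7 = 177 = 3·59, which is composite.

k = 10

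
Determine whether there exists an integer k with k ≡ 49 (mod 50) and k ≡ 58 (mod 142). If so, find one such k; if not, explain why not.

Both moduli are multiples of 2 = gcd(50, 142), so any solution would satisfy k ≡ 49 and k ≡ 58 modulo 2 simultaneously.
But 49 mod 2 = 1 while 58 mod 2 = 0, a contradiction.
Therefore no such k exists.

No, no such integer exists.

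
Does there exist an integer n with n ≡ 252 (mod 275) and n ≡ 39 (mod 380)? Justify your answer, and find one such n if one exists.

There is no such integer.

Both moduli are multiples of 5 = gcd(275, 380), so any solution would satisfy n ≡ 252 and n ≡ 39 modulo 5 simultaneously.
But 252 mod 5 = 2 while 39 mod 5 = 4, a contradiction.
Hence the system has no solution.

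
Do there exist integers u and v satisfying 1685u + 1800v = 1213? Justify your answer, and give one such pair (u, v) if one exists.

There are no such integers.

Both 1685 and 1800 are divisible by gcd(1685, 1800) = 5, hence so is any combination 1685u + 1800v.
But 1213 = 5·242 + 3, so 5 ∤ 1213.
So the equation is unsolvable over ℤ.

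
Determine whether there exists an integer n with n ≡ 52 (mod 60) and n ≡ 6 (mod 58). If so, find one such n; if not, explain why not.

n = 412

gcd(60, 58) = 2. A simultaneous solution exists iff 52 ≡ 6 (mod 2); here 52 mod 2 = 0 = 6 mod 2, so it does.
The integers ≡ 52 (mod 60) are 52, 112, 172, 232, 292, 352, 412, …; their remainders mod 58 are 52, 54, 56, 0, 2, 4, 6, so n = 412 is the first that is ≡ 6 (mod 58).
Verify: 412 = 6·60 + 52 and 412 = 7·58 + 6. ✓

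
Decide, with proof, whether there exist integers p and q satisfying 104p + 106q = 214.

p = 52, q = -49

Every value of 104p + 106q is a multiple of gcd(104, 106) = 2; since 2 ∣ 214, solutions exist.
Dividing through by 2 reduces the equation to 52p + 53q = 107.
Run the Euclidean algorithm on 53 and 52: 53 = 1·52 + 1, 52 = 52·1 + 0.
Unwinding: 1 = 53 − 1·52, i.e. 52·(-1) + 53·1 = 1.
Multiplying through by 107: p = (-1)·107 = -107, q = 1·107 = 107 is a solution.
Adding 3·53 to p and subtracting 3·52 from q gives the tidier solution (52, -49).
Indeed 104·52 + 106·(-49) = 5408 − 5194 = 214.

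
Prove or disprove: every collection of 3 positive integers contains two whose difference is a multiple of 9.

No, the set {42, 43, 44} is a counterexample.

Take the 3 consecutive integers 42, 43, 44: their residues mod 9 are all distinct because 3 ≤ 9.
No two share a residue, so no pair has difference divisible by 9; the claim fails for this set.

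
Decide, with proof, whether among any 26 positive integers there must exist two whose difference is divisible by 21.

Yes, this is always true.

There are exactly 21 possible remainders on division by 21.
With 26 integers and only 21 classes, the pigeonhole principle forces two of them, say a and b, into the same class.
Then a ≡ b (mod 21), i.e. 21 ∣ (a − b).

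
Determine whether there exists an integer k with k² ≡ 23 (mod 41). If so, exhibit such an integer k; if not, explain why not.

k = 33 works: 33² = 1089, and 1089 − 23 = 1066 = 26·41.

k = 33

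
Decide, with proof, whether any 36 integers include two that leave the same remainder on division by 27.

True.

There are exactly 27 possible remainders on division by 27.
Placing 36 integers into 27 classes, some class receives at least two — say a and b.
That is, a and b leave the same remainder on division by 27, as claimed.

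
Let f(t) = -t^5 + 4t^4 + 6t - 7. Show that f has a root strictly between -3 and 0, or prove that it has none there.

f(-3) = 542 and f(0) = -7, which have opposite signs.
Since f is a polynomial it is continuous on [-3, 0].
By the Intermediate Value Theorem, f takes the value 0 somewhere in the open interval.

Yes, f has a root in the interval.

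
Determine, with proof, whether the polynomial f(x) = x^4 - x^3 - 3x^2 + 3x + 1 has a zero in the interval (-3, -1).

Such a root exists.

f(-3) = 73 and f(-1) = -3, which have opposite signs.
Since f is a polynomial it is continuous on [-3, -1].
By the Intermediate Value Theorem, f takes the value 0 somewhere in the open interval.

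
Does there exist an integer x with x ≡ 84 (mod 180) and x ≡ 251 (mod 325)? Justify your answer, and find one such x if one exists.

No, no such integer exists.

Reduce both congruences modulo 5, which divides 180 and 325: they say x ≡ 84 (mod 5) and x ≡ 251 (mod 5).
But 84 mod 5 = 4 while 251 mod 5 = 1, a contradiction.
Therefore no such x exists.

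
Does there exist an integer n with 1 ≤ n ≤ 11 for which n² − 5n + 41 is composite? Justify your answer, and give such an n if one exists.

n = 2

At n = 2: 2² − 5·2 + 41 = 35 = 5·7, which is composite.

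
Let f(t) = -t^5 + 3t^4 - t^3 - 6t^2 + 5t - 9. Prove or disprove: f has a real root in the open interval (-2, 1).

Yes, f has a root in the interval.

f(-2) = 45 and f(1) = -9, which have opposite signs.
f is continuous everywhere (it is a polynomial), in particular on [-2, 1].
By the Intermediate Value Theorem f must vanish at some point of (-2, 1).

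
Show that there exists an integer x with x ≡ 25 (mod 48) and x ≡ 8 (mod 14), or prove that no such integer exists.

gcd(48, 14) = 2. If x ≡ 25 (mod 48) and x ≡ 8 (mod 14), then x ≡ 25 (mod 2) and x ≡ 8 (mod 2).
However 25 ≡ 1 and 8 ≡ 0 (mod 2), and 1 ≠ 0.
Therefore no such x exists.

There is no such integer.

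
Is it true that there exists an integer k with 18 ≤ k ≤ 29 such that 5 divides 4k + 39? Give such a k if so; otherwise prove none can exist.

k = 19

At k = 18 the value 111 is not a multiple of 5. At k = 19 we get 4·19 + 39 = 115, and 115 = 5·23.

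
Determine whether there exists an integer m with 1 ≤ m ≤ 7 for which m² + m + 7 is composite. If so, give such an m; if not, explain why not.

m = 1

At m = 1: 1² + 1 + 7 = 9 = 3·3, which is composite.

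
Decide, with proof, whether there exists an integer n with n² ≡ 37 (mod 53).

n = 39

n = 39 works: 39² = 1521, and 1521 − 37 = 1484 = 28·53.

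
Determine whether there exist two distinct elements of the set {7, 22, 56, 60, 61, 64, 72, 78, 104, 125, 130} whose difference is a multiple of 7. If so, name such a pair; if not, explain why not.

7 and 56 are such a pair.

Reduce each element mod 7: 7↦0, 22↦1, 56↦0, 60↦4, 61↦5, 64↦1, 72↦2, 78↦1, 104↦6, 125↦6, 130↦4. The residue 0 repeats (at 7 and 56), and 56 − 7 = 49 = 7·7.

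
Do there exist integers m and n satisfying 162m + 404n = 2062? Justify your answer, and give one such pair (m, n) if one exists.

m = 105, n = -37

Since gcd(162, 404) = 2 and 2062 = 2·1031, Bézout's identity guarantees a solution.
Dividing through by 2 reduces the equation to 81m + 202n = 1031.
Run the Euclidean algorithm on 202 and 81: 202 = 2·81 + 40, 81 = 2·40 + 1, 40 = 40·1 + 0.
Working back up the chain: 1 = 81 − 2·40 = 81 − 2·(202 − 2·81) = −2·202 + 5·81. So 81·5 + 202·(-2) = 1.
Multiplying through by 1031: m = 5·1031 = 5155, n = (-2)·1031 = -2062 is a solution.
Subtracting 25·202 from m and adding 25·81 to n gives the tidier solution (105, -37).
Indeed 162·105 + 404·(-37) = 17010 − 14948 = 2062.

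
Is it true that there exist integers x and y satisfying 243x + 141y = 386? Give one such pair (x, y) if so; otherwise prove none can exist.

No such integers exist.

gcd(243, 141) = 3, so every integer of the form 243x + 141y is a multiple of 3.
But 386 is not a multiple of 3 (it leaves remainder 2).
Therefore 243x + 141y = 386 has no solution in integers.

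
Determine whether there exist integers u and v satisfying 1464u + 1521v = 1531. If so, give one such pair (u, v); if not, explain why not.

Both 1464 and 1521 are divisible by gcd(1464, 1521) = 3, hence so is any combination 1464u + 1521v.
But 1531 is not a multiple of 3 (it leaves remainder 1).
Hence no integers u, v satisfy the equation.

No, no such integers exist.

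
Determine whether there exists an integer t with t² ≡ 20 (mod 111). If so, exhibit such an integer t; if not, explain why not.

Work modulo the divisor 3 of 111. If t² ≡ 20 (mod 111) then t² ≡ 2 (mod 3).
Since (3 − t)² ≡ t² (mod 3), it suffices to square t = 0, 1, …, 1: the residues are 0, 1.
The set of squares mod 3 is therefore {0, 1}, which does not contain 2.
Therefore t² ≡ 20 (mod 111) has no solution.

There is no such integer.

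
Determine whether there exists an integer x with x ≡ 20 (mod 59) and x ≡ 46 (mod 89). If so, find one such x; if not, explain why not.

x = 669

gcd(59, 89) = 1, so the Chinese Remainder Theorem guarantees exactly one residue class mod 5251 satisfying both.
Write x = 20 + 59t and require 20 + 59t ≡ 46 (mod 89), i.e. 59t ≡ 26 (mod 89).
Since 59·86 = 5074 = 57·89 + 1, the inverse of 59 mod 89 is 86.
Multiplying by 86: t ≡ 86·26 = 2236 ≡ 11 (mod 89).
Taking t = 11 gives x = 20 + 59·11 = 669.
Indeed 669 ≡ 20 (mod 59) and 669 ≡ 46 (mod 89).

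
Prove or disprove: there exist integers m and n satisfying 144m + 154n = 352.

m = 11, n = -8

gcd(144, 154) = 2, and 2 divides 352, so integer solutions exist.
Dividing through by 2 reduces the equation to 72m + 77n = 176.
Dividing repeatedly: 77 = 1·72 + 5, 72 = 14·5 + 2, 5 = 2·2 + 1, 2 = 2·1 + 0.
Unwinding: 1 = 5 − 2·2 = 5 − 2·(72 − 14·5) = −2·72 + 29·5 = −2·72 + 29·(77 − 1·72) = 29·77 − 31·72, i.e. 72·(-31) + 77·29 = 1.
Times 176: 72·(-5456) + 77·5104 = 176, so (-5456, 5104) solves it.
Shifting by a multiple of (77, −72) keeps it a solution: m = -5456 + 71·77 = 11, n = 5104 − 71·72 = -8.
Indeed 144·11 + 154·(-8) = 1584 − 1232 = 352.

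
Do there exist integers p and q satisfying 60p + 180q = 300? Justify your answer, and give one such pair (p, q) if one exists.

Every value of 60p + 180q is a multiple of gcd(60, 180) = 60; since 60 ∣ 300, solutions exist.
Dividing through by 60 reduces the equation to 1p + 3q = 5.
With a unit coefficient on p, (p, q) = (5, 0) is an immediate solution.
Subtracting 1·3 from p and adding 1·1 to q gives the tidier solution (2, 1).
Indeed 60·2 + 180·1 = 120 + 180 = 300.

p = 2, q = 1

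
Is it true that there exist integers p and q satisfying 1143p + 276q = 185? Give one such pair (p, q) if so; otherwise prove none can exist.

Any value of 1143p + 276q is a multiple of gcd(1143, 276) = 3.
But 185 is not a multiple of 3 (it leaves remainder 2).
Therefore 1143p + 276q = 185 has no solution in integers.

No such integers exist.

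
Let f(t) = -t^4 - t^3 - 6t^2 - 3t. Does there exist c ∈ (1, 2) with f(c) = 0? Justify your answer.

The endpoint values f(1) = -11 and f(2) = -54 are both negative. Claim: f(t) < 0 for every t in (1, 2).
Shift to the endpoint 1: with t = 1 + u (0 < u < 1), one computes f(1 + u) = -u^4 - 5u^3 - 15u^2 - 22u - 11.
All 5 nonzero coefficients of this polynomial in u are negative; hence for u > 0 the value is a sum of negative terms (the constant -11 among them).
So f is strictly negative on (1, 2); no root exists in the interval.

f has no root in that interval.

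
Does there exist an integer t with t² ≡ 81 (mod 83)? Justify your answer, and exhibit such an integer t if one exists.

t = 9

Take t = 9. Then 9² = 81, and since 0 ≤ 81 < 83 this is already reduced: 9² ≡ 81 (mod 83).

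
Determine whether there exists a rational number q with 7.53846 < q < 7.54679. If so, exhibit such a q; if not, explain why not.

q = 83/11

Look for a denominator N such that an integer falls strictly between N·7.53846 and N·7.54679. N = 11 works: 11·7.53846 = 82.92306 < 83 < 83.01469 = 11·7.54679.
Dividing back, 7.53846 < 83/11 < 7.54679, and 83/11 is rational.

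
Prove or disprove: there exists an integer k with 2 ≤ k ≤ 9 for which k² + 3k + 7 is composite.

k = 7

At k = 7: 7² + 3·7 + 7 = 77 = 7·11, which is composite.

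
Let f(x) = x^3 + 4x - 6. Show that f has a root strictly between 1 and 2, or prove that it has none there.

Yes, f has a root in the interval.

f(1) = -1 and f(2) = 10, which have opposite signs.
f is continuous everywhere (it is a polynomial), in particular on [1, 2].
By the Intermediate Value Theorem, f takes the value 0 somewhere in the open interval.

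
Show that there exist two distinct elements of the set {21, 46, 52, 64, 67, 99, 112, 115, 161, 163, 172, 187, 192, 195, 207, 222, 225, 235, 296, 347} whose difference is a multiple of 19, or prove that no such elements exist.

Yes: 21 and 192.

21 mod 19 = 2 and 192 mod 19 = 2, so 192 − 21 = 171 = 9·19.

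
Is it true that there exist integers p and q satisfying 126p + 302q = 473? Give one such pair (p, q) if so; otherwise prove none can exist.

Both 126 and 302 are divisible by gcd(126, 302) = 2, hence so is any combination 126p + 302q.
But 473 is not a multiple of 2 (it leaves remainder 1).
Therefore 126p + 302q = 473 has no solution in integers.

No such integers exist.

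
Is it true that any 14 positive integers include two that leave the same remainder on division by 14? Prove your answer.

No; for instance {15, 16, 17, 18, 19, 20, 21, 22, 23, 24, 25, 26, 27, 28} is a counterexample.

Consider the 14 integers 15, 16, …, 28. They lie in distinct residue classes modulo 14, since 14 ≤ 14.
So no two of them leave the same remainder on division by 14; the claim fails for this set.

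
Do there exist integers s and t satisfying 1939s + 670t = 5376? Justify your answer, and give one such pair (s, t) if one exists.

Since gcd(1939, 670) = 1, every integer is an integer combination of 1939 and 670.
Run the Euclidean algorithm on 1939 and 670: 1939 = 2·670 + 599, 670 = 1·599 + 71, 599 = 8·71 + 31, 71 = 2·31 + 9, 31 = 3·9 + 4, 9 = 2·4 + 1, 4 = 4·1 + 0.
Unwinding: 1 = 9 − 2·4 = 9 − 2·(31 − 3·9) = −2·31 + 7·9 = −2·31 + 7·(71 − 2·31) = 7·71 − 16·31 = 7·71 − 16·(599 − 8·71) = −16·599 + 135·71 = −16·599 + 135·(670 − 1·599) = 135·670 − 151·599 = 135·670 − 151·(1939 − 2·670) = −151·1939 + 437·670, i.e. 1939·(-151) + 670·437 = 1.
Times 5376: 1939·(-811776) + 670·2349312 = 5376, so (-811776, 2349312) solves it.
Shifting by a multiple of (670, −1939) keeps it a solution: s = -811776 + 1212·670 = 264, t = 2349312 − 1212·1939 = -756.
Indeed 1939·264 + 670·(-756) = 511896 − 506520 = 5376.

s = 264, t = -756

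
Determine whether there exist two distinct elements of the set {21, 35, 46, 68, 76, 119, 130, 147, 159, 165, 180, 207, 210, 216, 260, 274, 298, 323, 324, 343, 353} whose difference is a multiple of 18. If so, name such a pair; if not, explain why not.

Both 21 and 147 leave remainder 3 on division by 18; their difference 126 = 7·18 is a multiple of 18.

21 and 147 are such a pair.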